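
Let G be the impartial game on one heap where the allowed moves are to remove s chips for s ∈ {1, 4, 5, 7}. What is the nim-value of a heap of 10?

Build the Grundy sequence with g(k) = mex{g(k−s) : s ∈ {1, 4, 5, 7}, s ≤ k}:
k:     0  1  2  3  4  5  6  7  8  9 10
g(k):  0  1  0  1  2  3  2  3  0  1  0
So g(10) = 0.

0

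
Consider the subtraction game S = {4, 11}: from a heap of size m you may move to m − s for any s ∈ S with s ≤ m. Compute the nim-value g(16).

Build the Grundy sequence with g(k) = mex{g(k−s) : s ∈ {4, 11}, s ≤ k}:
k:     0  1  2  3  4  5  6  7  8  9 10 11 12 13 14 15 16
g(k):  0  0  0  0  1  1  1  1  0  0  0  2  1  1  1  0  0
So g(16) = 0.

0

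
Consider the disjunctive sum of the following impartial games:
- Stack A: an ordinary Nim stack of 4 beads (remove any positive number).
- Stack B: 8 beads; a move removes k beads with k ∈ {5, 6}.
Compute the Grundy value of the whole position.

Stack A is a plain Nim stack of size 4, so its Grundy value is 4.
Grundy values for stack B (subtraction set {5, 6}):
k:     0  1  2  3  4  5  6  7  8
g(k):  0  0  0  0  0  1  1  1  1
So g(8) = 1.
By the Sprague-Grundy theorem, the Grundy value of a sum of independent games is the XOR of the component values.
Combined value = 4 ⊕ 1 = 5.

5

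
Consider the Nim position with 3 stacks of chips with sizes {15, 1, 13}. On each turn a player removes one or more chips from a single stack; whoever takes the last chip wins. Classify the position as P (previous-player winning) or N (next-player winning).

N-position

Write each in binary and XOR column by column:
  1111  (15)
  0001  (1)
  1101  (13)
  ----
  0011  (3)
The nim-sum is 3 ≠ 0, so this is an N-position: the player to move can win.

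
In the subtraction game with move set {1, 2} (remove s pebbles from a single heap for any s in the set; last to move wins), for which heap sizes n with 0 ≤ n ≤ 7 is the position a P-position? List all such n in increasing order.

0, 3, 6

Build the Grundy sequence with g(k) = mex{g(k−s) : s ∈ {1, 2}, s ≤ k}:
k:     0  1  2  3  4  5  6  7
g(k):  0  1  2  0  1  2  0  1
The P-positions (g = 0) in 0..7 are 0, 3, 6.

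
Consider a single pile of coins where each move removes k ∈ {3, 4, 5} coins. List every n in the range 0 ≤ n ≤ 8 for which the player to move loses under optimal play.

0, 1, 2, 8

Compute g(0), g(1), … for moves {3, 4, 5}:
g(0) = mex{} = 0
g(1) = mex{} = 0
g(2) = mex{} = 0
g(3) = mex{0} = 1
g(4) = mex{0} = 1
g(5) = mex{0} = 1
g(6) = mex{0,1} = 2
g(7) = mex{0,1} = 2
g(8) = mex{1} = 0
The P-positions (g = 0) in 0..8 are 0, 1, 2, 8.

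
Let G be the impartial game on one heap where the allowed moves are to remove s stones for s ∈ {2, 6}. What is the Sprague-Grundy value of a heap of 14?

1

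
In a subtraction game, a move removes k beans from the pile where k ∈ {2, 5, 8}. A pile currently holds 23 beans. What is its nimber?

Build the Grundy sequence with g(k) = mex{g(k−s) : s ∈ {2, 5, 8}, s ≤ k}:
k:     0  1  2  3  4  5  6  7  8  9 10 11 12 13 14 15 16 17 18 19 20 21 22 23
g(k):  0  0  1  1  0  2  1  0  2  1  0  0  1  1  0  2  1  0  2  1  0  0  1  1
So g(23) = 1.

1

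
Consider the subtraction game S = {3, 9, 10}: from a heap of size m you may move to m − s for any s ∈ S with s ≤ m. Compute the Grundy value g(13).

0

Compute g(0), g(1), … for moves {3, 9, 10}:
k:     0  1  2  3  4  5  6  7  8  9 10 11 12 13
g(k):  0  0  0  1  1  1  0  0  0  1  1  1  2  0
So g(13) = 0.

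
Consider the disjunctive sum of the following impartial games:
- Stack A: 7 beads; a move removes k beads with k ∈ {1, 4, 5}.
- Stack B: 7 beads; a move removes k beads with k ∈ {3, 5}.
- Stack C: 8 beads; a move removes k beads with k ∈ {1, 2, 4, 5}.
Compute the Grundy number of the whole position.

3

Grundy values for stack A (subtraction set {1, 4, 5}):
k:     0  1  2  3  4  5  6  7
g(k):  0  1  0  1  2  3  2  3
So g(7) = 3.
Grundy values for stack B (subtraction set {3, 5}):
k:     0  1  2  3  4  5  6  7
g(k):  0  0  0  1  1  1  2  2
So g(7) = 2.
Build the Grundy sequence for stack C with g(k) = mex{g(k−s) : s ∈ {1, 2, 4, 5}, s ≤ k}:
k:     0  1  2  3  4  5  6  7  8
g(k):  0  1  2  0  1  2  0  1  2
So g(8) = 2.
By the Sprague-Grundy theorem, the Grundy value of a sum of independent games is the XOR of the component values.
Combined value = 3 ⊕ 2 ⊕ 2 = 3.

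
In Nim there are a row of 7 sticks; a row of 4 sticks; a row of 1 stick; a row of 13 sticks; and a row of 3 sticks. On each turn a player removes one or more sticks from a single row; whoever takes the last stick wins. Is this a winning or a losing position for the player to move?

Winning position

Nim-sum: 7 XOR 4 XOR 1 XOR 13 XOR 3 = 12.
The nim-sum is 12 ≠ 0, so this is an N-position: the player to move can win.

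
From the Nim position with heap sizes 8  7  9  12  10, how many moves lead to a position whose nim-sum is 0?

Compute the nim-sum pairwise:
8 ^ 7 = 15
15 ^ 9 = 6
6 ^ 12 = 10
10 ^ 10 = 0
The nim-sum is already 0, so every move leaves a nonzero nim-sum — there are no winning moves.

0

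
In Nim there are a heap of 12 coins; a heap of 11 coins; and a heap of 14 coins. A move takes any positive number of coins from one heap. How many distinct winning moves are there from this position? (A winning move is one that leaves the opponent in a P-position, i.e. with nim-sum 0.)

3

Write each in binary and XOR column by column:
  1100  (12)
  1011  (11)
  1110  (14)
  ----
  1001  (9)
The overall nim-sum is X = 9. A heap of size p has a winning move iff p XOR X < p (reduce it to p XOR X).
  12: 12 XOR 9 = 5 < 12 — winning move (to 5).
  11: 11 XOR 9 = 2 < 11 — winning move (to 2).
  14: 14 XOR 9 = 7 < 14 — winning move (to 7).
That gives 3 winning moves.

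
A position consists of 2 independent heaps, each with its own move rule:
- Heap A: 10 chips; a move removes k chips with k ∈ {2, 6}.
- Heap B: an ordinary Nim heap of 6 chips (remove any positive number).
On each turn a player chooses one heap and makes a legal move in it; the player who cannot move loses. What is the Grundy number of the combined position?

Build the Grundy sequence for heap A with g(k) = mex{g(k−s) : s ∈ {2, 6}, s ≤ k}:
g(0) = mex{} = 0
g(1) = mex{} = 0
g(2) = mex{0} = 1
g(3) = mex{0} = 1
g(4) = mex{1} = 0
g(5) = mex{1} = 0
g(6) = mex{0} = 1
g(7) = mex{0} = 1
g(8) = mex{1} = 0
g(9) = mex{1} = 0
g(10) = mex{0} = 1
So g(10) = 1.
Heap B is a plain Nim heap of size 6, so its Grundy value is 6.
The value of a disjunctive sum is the nim-sum of the parts.
Combined value = 1 XOR 6 = 7.

7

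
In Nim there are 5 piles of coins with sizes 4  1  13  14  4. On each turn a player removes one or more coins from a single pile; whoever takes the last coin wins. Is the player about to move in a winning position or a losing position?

Winning position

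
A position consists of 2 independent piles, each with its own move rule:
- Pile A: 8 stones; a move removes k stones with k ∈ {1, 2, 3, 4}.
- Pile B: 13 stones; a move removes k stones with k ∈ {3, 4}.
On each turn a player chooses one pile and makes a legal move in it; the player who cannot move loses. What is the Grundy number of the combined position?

1

Grundy values for pile A (subtraction set {1, 2, 3, 4}):
k:     0  1  2  3  4  5  6  7  8
g(k):  0  1  2  3  4  0  1  2  3
So g(8) = 3.
For pile B, compute g(0), g(1), … with moves {3, 4}:
k:     0  1  2  3  4  5  6  7  8  9 10 11 12 13
g(k):  0  0  0  1  1  1  2  0  0  0  1  1  1  2
So g(13) = 2.
The value of a disjunctive sum is the nim-sum of the parts.
Combined value = 3 ⊕ 2 = 1.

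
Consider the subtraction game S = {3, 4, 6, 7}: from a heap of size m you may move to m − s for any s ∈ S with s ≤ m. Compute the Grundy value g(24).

Grundy values for subtraction set {3, 4, 6, 7}:
k:     0  1  2  3  4  5  6  7  8  9 10 11 12 13 14 15 16 17 18 19 20 21 22 23 24
g(k):  0  0  0  1  1  1  2  2  2  3  0  0  0  1  1  1  2  2  2  3  0  0  0  1  1
So g(24) = 1.

1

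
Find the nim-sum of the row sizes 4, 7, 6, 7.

2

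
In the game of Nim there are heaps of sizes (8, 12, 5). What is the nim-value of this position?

Nim-sum: 8 XOR 12 XOR 5 = 1.

1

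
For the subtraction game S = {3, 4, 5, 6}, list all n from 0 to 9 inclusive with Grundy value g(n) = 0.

0, 1, 2, 9

Build the Grundy sequence with g(k) = mex{g(k−s) : s ∈ {3, 4, 5, 6}, s ≤ k}:
k:     0  1  2  3  4  5  6  7  8  9
g(k):  0  0  0  1  1  1  2  2  2  0
The P-positions (g = 0) in 0..9 are 0, 1, 2, 9.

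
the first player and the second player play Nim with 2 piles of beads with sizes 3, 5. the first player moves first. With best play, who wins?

Nim-sum: 3 XOR 5 = 6.
The nim-sum is 6 ≠ 0, so this is an N-position: the player to move can win; the first player has a winning move.

the first player wins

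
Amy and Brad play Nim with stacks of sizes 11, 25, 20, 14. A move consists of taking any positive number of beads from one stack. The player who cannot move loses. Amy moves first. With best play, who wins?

Nim-sum: 11 ^ 25 ^ 20 ^ 14 = 8.
The nim-sum is 8 ≠ 0, so this is an N-position: the player to move can win; Amy has a winning move.

Amy wins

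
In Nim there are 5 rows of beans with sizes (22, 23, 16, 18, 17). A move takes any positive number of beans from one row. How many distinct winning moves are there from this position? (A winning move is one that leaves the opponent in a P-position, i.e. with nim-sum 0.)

5

Bitwise XOR of the heap sizes:
  10110  (22)
  10111  (23)
  10000  (16)
  10010  (18)
  10001  (17)
  -----
  10010  (18)
The overall nim-sum is X = 18. A row of size p has a winning move iff p XOR X < p (reduce it to p XOR X).
  22: 22 XOR 18 = 4 < 22 — winning move (to 4).
  23: 23 XOR 18 = 5 < 23 — winning move (to 5).
  16: 16 XOR 18 = 2 < 16 — winning move (to 2).
  18: 18 XOR 18 = 0 < 18 — winning move (to 0).
  17: 17 XOR 18 = 3 < 17 — winning move (to 3).
That gives 5 winning moves.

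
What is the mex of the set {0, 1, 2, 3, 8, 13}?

4

The values 0, 1, 2, 3 are all present; 4 is the first non-negative integer missing from the set.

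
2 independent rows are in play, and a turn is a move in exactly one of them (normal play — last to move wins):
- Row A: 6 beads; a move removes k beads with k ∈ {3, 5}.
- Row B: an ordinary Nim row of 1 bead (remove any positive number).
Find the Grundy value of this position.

3

For row A, compute g(0), g(1), … with moves {3, 5}:
k:     0  1  2  3  4  5  6
g(k):  0  0  0  1  1  1  2
So g(6) = 2.
Row B is a plain Nim row of size 1, so its Grundy value is 1.
The value of a disjunctive sum is the nim-sum of the parts.
Combined value = 2 XOR 1 = 3.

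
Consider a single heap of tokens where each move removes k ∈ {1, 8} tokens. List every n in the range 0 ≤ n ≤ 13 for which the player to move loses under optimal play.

0, 2, 4, 6, 9, 11, 13

Grundy values for subtraction set {1, 8}:
g(0) = mex{} = 0
g(1) = mex{0} = 1
g(2) = mex{1} = 0
g(3) = mex{0} = 1
g(4) = mex{1} = 0
g(5) = mex{0} = 1
g(6) = mex{1} = 0
g(7) = mex{0} = 1
g(8) = mex{0,1} = 2
g(9) = mex{1,2} = 0
g(10) = mex{0} = 1
g(11) = mex{1} = 0
g(12) = mex{0} = 1
g(13) = mex{1} = 0
The P-positions (g = 0) in 0..13 are 0, 2, 4, 6, 9, 11, 13.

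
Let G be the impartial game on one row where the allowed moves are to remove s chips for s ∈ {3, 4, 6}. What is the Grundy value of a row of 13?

1

Compute g(0), g(1), … for moves {3, 4, 6}:
g(0) = mex{} = 0
g(1) = mex{} = 0
g(2) = mex{} = 0
g(3) = mex{0} = 1
g(4) = mex{0} = 1
g(5) = mex{0} = 1
g(6) = mex{0,1} = 2
g(7) = mex{0,1} = 2
g(8) = mex{0,1} = 2
g(9) = mex{1,2} = 0
g(10) = mex{1,2} = 0
g(11) = mex{1,2} = 0
g(12) = mex{0,2} = 1
g(13) = mex{0,2} = 1
So g(13) = 1.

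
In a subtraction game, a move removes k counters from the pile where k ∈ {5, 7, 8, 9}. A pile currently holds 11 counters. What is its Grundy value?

2

Compute g(0), g(1), … for moves {5, 7, 8, 9}:
k:     0  1  2  3  4  5  6  7  8  9 10 11
g(k):  0  0  0  0  0  1  1  1  1  1  2  2
So g(11) = 2.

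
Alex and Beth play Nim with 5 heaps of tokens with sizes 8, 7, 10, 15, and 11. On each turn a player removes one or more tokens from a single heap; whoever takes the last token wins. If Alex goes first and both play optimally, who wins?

Alex wins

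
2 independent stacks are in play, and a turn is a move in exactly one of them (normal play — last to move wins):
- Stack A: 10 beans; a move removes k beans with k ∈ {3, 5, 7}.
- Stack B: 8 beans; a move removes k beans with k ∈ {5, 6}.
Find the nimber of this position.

For stack A, compute g(0), g(1), … with moves {3, 5, 7}:
k:     0  1  2  3  4  5  6  7  8  9 10
g(k):  0  0  0  1  1  1  2  2  2  3  0
So g(10) = 0.
For stack B, compute g(0), g(1), … with moves {5, 6}:
g(0) = mex{} = 0
g(1) = mex{} = 0
g(2) = mex{} = 0
g(3) = mex{} = 0
g(4) = mex{} = 0
g(5) = mex{0} = 1
g(6) = mex{0} = 1
g(7) = mex{0} = 1
g(8) = mex{0} = 1
So g(8) = 1.
By the Sprague-Grundy theorem, the Grundy value of a sum of independent games is the XOR of the component values.
Combined value = 0 ⊕ 1 = 1.

1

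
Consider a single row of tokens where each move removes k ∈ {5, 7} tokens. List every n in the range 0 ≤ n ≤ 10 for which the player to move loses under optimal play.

Compute g(0), g(1), … for moves {5, 7}:
k:     0  1  2  3  4  5  6  7  8  9 10
g(k):  0  0  0  0  0  1  1  1  1  1  2
The P-positions (g = 0) in 0..10 are 0, 1, 2, 3, 4.

0, 1, 2, 3, 4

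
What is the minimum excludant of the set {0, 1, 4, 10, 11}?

2

The values 0, 1 are all present; 2 is the first non-negative integer missing from the set.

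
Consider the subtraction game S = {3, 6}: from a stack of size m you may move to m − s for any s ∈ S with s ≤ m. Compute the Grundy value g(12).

Grundy values for subtraction set {3, 6}:
g(0) = mex{} = 0
g(1) = mex{} = 0
g(2) = mex{} = 0
g(3) = mex{0} = 1
g(4) = mex{0} = 1
g(5) = mex{0} = 1
g(6) = mex{0,1} = 2
g(7) = mex{0,1} = 2
g(8) = mex{0,1} = 2
g(9) = mex{1,2} = 0
g(10) = mex{1,2} = 0
g(11) = mex{1,2} = 0
g(12) = mex{0,2} = 1
So g(12) = 1.

1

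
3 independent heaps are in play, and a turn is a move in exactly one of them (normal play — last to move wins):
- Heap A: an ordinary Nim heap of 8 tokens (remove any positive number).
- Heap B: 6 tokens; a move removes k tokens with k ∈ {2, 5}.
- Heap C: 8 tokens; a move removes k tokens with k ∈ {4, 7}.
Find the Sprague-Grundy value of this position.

Heap A is a plain Nim heap of size 8, so its Grundy value is 8.
Grundy values for heap B (subtraction set {2, 5}):
g(0) = mex{} = 0
g(1) = mex{} = 0
g(2) = mex{0} = 1
g(3) = mex{0} = 1
g(4) = mex{1} = 0
g(5) = mex{0,1} = 2
g(6) = mex{0} = 1
So g(6) = 1.
Grundy values for heap C (subtraction set {4, 7}):
g(0) = mex{} = 0
g(1) = mex{} = 0
g(2) = mex{} = 0
g(3) = mex{} = 0
g(4) = mex{0} = 1
g(5) = mex{0} = 1
g(6) = mex{0} = 1
g(7) = mex{0} = 1
g(8) = mex{0,1} = 2
So g(8) = 2.
The value of a disjunctive sum is the nim-sum of the parts.
Combined value = 8 ⊕ 1 ⊕ 2 = 11.

11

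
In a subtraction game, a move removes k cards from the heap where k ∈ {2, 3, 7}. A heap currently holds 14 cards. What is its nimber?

2

Build the Grundy sequence with g(k) = mex{g(k−s) : s ∈ {2, 3, 7}, s ≤ k}:
g(0) = mex{} = 0
g(1) = mex{} = 0
g(2) = mex{0} = 1
g(3) = mex{0} = 1
g(4) = mex{0,1} = 2
g(5) = mex{1} = 0
g(6) = mex{1,2} = 0
g(7) = mex{0,2} = 1
g(8) = mex{0} = 1
g(9) = mex{0,1} = 2
g(10) = mex{1} = 0
g(11) = mex{1,2} = 0
g(12) = mex{0,2} = 1
g(13) = mex{0} = 1
g(14) = mex{0,1} = 2
So g(14) = 2.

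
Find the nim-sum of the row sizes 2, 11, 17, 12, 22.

2

Write each in binary and XOR column by column:
  00010  (2)
  01011  (11)
  10001  (17)
  01100  (12)
  10110  (22)
  -----
  00010  (2)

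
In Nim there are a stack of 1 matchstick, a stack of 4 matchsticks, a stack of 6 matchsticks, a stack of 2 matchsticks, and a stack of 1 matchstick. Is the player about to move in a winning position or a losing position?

Losing position

Compute the nim-sum pairwise:
1 ⊕ 4 = 5
5 ⊕ 6 = 3
3 ⊕ 2 = 1
1 ⊕ 1 = 0
The nim-sum is 0, so this is a P-position: the player to move is in a losing position under optimal play.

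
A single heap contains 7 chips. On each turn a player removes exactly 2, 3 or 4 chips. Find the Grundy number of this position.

0

Grundy values for subtraction set {2, 3, 4}:
g(0) = mex{} = 0
g(1) = mex{} = 0
g(2) = mex{0} = 1
g(3) = mex{0} = 1
g(4) = mex{0,1} = 2
g(5) = mex{0,1} = 2
g(6) = mex{1,2} = 0
g(7) = mex{1,2} = 0
So g(7) = 0.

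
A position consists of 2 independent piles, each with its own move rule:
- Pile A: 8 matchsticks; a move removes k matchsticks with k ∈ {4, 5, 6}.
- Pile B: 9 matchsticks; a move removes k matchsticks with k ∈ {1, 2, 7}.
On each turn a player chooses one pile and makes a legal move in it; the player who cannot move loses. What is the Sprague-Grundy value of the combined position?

2

Build the Grundy sequence for pile A with g(k) = mex{g(k−s) : s ∈ {4, 5, 6}, s ≤ k}:
k:     0  1  2  3  4  5  6  7  8
g(k):  0  0  0  0  1  1  1  1  2
So g(8) = 2.
Build the Grundy sequence for pile B with g(k) = mex{g(k−s) : s ∈ {1, 2, 7}, s ≤ k}:
g(0) = mex{} = 0
g(1) = mex{0} = 1
g(2) = mex{0,1} = 2
g(3) = mex{1,2} = 0
g(4) = mex{0,2} = 1
g(5) = mex{0,1} = 2
g(6) = mex{1,2} = 0
g(7) = mex{0,2} = 1
g(8) = mex{0,1} = 2
g(9) = mex{1,2} = 0
So g(9) = 0.
The value of a disjunctive sum is the nim-sum of the parts.
Combined value = 2 XOR 0 = 2.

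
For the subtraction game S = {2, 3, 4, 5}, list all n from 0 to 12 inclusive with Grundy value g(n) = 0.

0, 1, 7, 8

Build the Grundy sequence with g(k) = mex{g(k−s) : s ∈ {2, 3, 4, 5}, s ≤ k}:
g(0) = mex{} = 0
g(1) = mex{} = 0
g(2) = mex{0} = 1
g(3) = mex{0} = 1
g(4) = mex{0,1} = 2
g(5) = mex{0,1} = 2
g(6) = mex{0,1,2} = 3
g(7) = mex{1,2} = 0
g(8) = mex{1,2,3} = 0
g(9) = mex{0,2,3} = 1
g(10) = mex{0,2,3} = 1
g(11) = mex{0,1,3} = 2
g(12) = mex{0,1} = 2
The P-positions (g = 0) in 0..12 are 0, 1, 7, 8.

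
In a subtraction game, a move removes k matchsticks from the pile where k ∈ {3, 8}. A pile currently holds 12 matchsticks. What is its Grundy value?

0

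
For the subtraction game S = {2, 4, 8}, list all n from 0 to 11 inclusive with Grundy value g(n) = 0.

0, 1, 6, 7

Build the Grundy sequence with g(k) = mex{g(k−s) : s ∈ {2, 4, 8}, s ≤ k}:
k:     0  1  2  3  4  5  6  7  8  9 10 11
g(k):  0  0  1  1  2  2  0  0  1  1  2  2
The P-positions (g = 0) in 0..11 are 0, 1, 6, 7.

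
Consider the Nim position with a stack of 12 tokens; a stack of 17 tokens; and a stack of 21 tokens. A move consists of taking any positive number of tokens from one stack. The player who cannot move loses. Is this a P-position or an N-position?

N-position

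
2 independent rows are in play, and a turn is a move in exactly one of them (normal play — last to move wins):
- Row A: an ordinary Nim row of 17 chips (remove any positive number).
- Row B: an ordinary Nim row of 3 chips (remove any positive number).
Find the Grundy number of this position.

Row A is a plain Nim row of size 17, so its Grundy value is 17.
Row B is a plain Nim row of size 3, so its Grundy value is 3.
By the Sprague-Grundy theorem, the Grundy value of a sum of independent games is the XOR of the component values.
Combined value = 17 ⊕ 3 = 18.

18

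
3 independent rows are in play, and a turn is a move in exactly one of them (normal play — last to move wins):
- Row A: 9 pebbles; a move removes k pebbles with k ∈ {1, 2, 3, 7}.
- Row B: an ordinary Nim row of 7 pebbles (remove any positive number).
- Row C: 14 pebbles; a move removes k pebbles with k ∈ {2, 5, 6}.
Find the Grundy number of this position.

7

For row A, compute g(0), g(1), … with moves {1, 2, 3, 7}:
k:     0  1  2  3  4  5  6  7  8  9
g(k):  0  1  2  3  0  1  2  3  0  1
So g(9) = 1.
Row B is a plain Nim row of size 7, so its Grundy value is 7.
Build the Grundy sequence for row C with g(k) = mex{g(k−s) : s ∈ {2, 5, 6}, s ≤ k}:
k:     0  1  2  3  4  5  6  7  8  9 10 11 12 13 14
g(k):  0  0  1  1  0  2  1  3  0  2  1  0  0  1  1
So g(14) = 1.
The value of a disjunctive sum is the nim-sum of the parts.
Combined value = 1 XOR 7 XOR 1 = 7.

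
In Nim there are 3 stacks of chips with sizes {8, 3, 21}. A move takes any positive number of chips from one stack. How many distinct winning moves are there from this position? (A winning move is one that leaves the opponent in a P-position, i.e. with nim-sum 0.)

Nim-sum: 8 ^ 3 ^ 21 = 30.
The overall nim-sum is X = 30. A stack of size p has a winning move iff p XOR X < p (reduce it to p XOR X).
  8: 8 XOR 30 = 22 ≥ 8 — no move.
  3: 3 XOR 30 = 29 ≥ 3 — no move.
  21: 21 XOR 30 = 11 < 21 — winning move (to 11).
That gives 1 winning move.

1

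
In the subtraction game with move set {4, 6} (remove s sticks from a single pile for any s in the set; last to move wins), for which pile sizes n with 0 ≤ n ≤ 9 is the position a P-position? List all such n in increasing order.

0, 1, 2, 3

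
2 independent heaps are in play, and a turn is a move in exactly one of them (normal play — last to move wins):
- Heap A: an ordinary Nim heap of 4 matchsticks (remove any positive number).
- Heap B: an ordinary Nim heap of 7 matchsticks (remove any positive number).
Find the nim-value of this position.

3

Heap A is a plain Nim heap of size 4, so its Grundy value is 4.
Heap B is a plain Nim heap of size 7, so its Grundy value is 7.
The value of a disjunctive sum is the nim-sum of the parts.
Combined value = 4 XOR 7 = 3.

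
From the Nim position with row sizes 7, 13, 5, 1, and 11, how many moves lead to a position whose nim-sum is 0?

Nim-sum: 7 ⊕ 13 ⊕ 5 ⊕ 1 ⊕ 11 = 5.
The overall nim-sum is X = 5. A row of size p has a winning move iff p XOR X < p (reduce it to p XOR X).
  7: 7 XOR 5 = 2 < 7 — winning move (to 2).
  13: 13 XOR 5 = 8 < 13 — winning move (to 8).
  5: 5 XOR 5 = 0 < 5 — winning move (to 0).
  1: 1 XOR 5 = 4 ≥ 1 — no move.
  11: 11 XOR 5 = 14 ≥ 11 — no move.
That gives 3 winning moves.

3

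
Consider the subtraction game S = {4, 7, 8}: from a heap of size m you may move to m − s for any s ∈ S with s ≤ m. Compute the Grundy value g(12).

0

Build the Grundy sequence with g(k) = mex{g(k−s) : s ∈ {4, 7, 8}, s ≤ k}:
k:     0  1  2  3  4  5  6  7  8  9 10 11 12
g(k):  0  0  0  0  1  1  1  1  2  2  2  2  0
So g(12) = 0.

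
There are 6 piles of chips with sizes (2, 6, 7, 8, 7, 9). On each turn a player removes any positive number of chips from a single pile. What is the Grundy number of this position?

5

Nim-sum: 2 XOR 6 XOR 7 XOR 8 XOR 7 XOR 9 = 5.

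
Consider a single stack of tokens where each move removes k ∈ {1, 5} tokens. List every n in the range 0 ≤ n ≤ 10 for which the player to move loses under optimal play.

0, 2, 4, 6, 8, 10

Grundy values for subtraction set {1, 5}:
g(0) = mex{} = 0
g(1) = mex{0} = 1
g(2) = mex{1} = 0
g(3) = mex{0} = 1
g(4) = mex{1} = 0
g(5) = mex{0} = 1
g(6) = mex{1} = 0
g(7) = mex{0} = 1
g(8) = mex{1} = 0
g(9) = mex{0} = 1
g(10) = mex{1} = 0
The P-positions (g = 0) in 0..10 are 0, 2, 4, 6, 8, 10.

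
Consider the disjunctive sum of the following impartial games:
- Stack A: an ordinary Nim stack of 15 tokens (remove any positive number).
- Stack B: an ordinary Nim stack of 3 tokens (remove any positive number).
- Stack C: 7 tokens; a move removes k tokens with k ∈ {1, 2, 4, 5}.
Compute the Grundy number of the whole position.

13

Stack A is a plain Nim stack of size 15, so its Grundy value is 15.
Stack B is a plain Nim stack of size 3, so its Grundy value is 3.
Grundy values for stack C (subtraction set {1, 2, 4, 5}):
g(0) = mex{} = 0
g(1) = mex{0} = 1
g(2) = mex{0,1} = 2
g(3) = mex{1,2} = 0
g(4) = mex{0,2} = 1
g(5) = mex{0,1} = 2
g(6) = mex{1,2} = 0
g(7) = mex{0,2} = 1
So g(7) = 1.
By the Sprague-Grundy theorem, the Grundy value of a sum of independent games is the XOR of the component values.
Combined value = 15 XOR 3 XOR 1 = 13.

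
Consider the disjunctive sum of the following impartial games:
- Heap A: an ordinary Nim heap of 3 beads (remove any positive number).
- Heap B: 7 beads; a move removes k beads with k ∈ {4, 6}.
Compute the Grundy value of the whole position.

2

Heap A is a plain Nim heap of size 3, so its Grundy value is 3.
Build the Grundy sequence for heap B with g(k) = mex{g(k−s) : s ∈ {4, 6}, s ≤ k}:
g(0) = mex{} = 0
g(1) = mex{} = 0
g(2) = mex{} = 0
g(3) = mex{} = 0
g(4) = mex{0} = 1
g(5) = mex{0} = 1
g(6) = mex{0} = 1
g(7) = mex{0} = 1
So g(7) = 1.
The value of a disjunctive sum is the nim-sum of the parts.
Combined value = 3 ⊕ 1 = 2.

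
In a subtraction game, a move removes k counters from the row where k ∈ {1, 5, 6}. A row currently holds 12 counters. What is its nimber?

1

Grundy values for subtraction set {1, 5, 6}:
g(0) = mex{} = 0
g(1) = mex{0} = 1
g(2) = mex{1} = 0
g(3) = mex{0} = 1
g(4) = mex{1} = 0
g(5) = mex{0} = 1
g(6) = mex{0,1} = 2
g(7) = mex{0,1,2} = 3
g(8) = mex{0,1,3} = 2
g(9) = mex{0,1,2} = 3
g(10) = mex{0,1,3} = 2
g(11) = mex{1,2} = 0
g(12) = mex{0,2,3} = 1
So g(12) = 1.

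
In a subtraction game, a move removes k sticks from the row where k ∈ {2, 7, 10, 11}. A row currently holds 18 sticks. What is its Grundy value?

Compute g(0), g(1), … for moves {2, 7, 10, 11}:
k:     0  1  2  3  4  5  6  7  8  9 10 11 12 13 14 15 16 17 18
g(k):  0  0  1  1  0  0  1  1  2  0  3  1  2  0  3  1  2  0  0
So g(18) = 0.

0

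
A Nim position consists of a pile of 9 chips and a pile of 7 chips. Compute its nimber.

14

Compute the nim-sum pairwise:
9 ^ 7 = 14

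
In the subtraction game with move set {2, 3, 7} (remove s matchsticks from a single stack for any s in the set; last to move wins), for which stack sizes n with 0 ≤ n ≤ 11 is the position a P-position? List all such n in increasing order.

Grundy values for subtraction set {2, 3, 7}:
g(0) = mex{} = 0
g(1) = mex{} = 0
g(2) = mex{0} = 1
g(3) = mex{0} = 1
g(4) = mex{0,1} = 2
g(5) = mex{1} = 0
g(6) = mex{1,2} = 0
g(7) = mex{0,2} = 1
g(8) = mex{0} = 1
g(9) = mex{0,1} = 2
g(10) = mex{1} = 0
g(11) = mex{1,2} = 0
The P-positions (g = 0) in 0..11 are 0, 1, 5, 6, 10, 11.

0, 1, 5, 6, 10, 11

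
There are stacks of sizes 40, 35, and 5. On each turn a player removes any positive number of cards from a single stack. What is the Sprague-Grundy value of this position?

14

Nim-sum: 40 ⊕ 35 ⊕ 5 = 14.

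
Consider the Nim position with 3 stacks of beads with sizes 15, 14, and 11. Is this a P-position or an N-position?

Compute the nim-sum pairwise:
15 ^ 14 = 1
1 ^ 11 = 10
The nim-sum is 10 ≠ 0, so this is an N-position: the player to move can win.

N-position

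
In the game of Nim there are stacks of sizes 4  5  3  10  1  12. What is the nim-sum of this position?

5

Compute the nim-sum pairwise:
4 ⊕ 5 = 1
1 ⊕ 3 = 2
2 ⊕ 10 = 8
8 ⊕ 1 = 9
9 ⊕ 12 = 5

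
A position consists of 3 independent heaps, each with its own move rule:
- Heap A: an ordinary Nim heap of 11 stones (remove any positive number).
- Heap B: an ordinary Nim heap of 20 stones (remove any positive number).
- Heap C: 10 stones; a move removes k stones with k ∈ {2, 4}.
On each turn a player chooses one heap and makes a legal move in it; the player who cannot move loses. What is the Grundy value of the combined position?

Heap A is a plain Nim heap of size 11, so its Grundy value is 11.
Heap B is a plain Nim heap of size 20, so its Grundy value is 20.
Build the Grundy sequence for heap C with g(k) = mex{g(k−s) : s ∈ {2, 4}, s ≤ k}:
k:     0  1  2  3  4  5  6  7  8  9 10
g(k):  0  0  1  1  2  2  0  0  1  1  2
So g(10) = 2.
By the Sprague-Grundy theorem, the Grundy value of a sum of independent games is the XOR of the component values.
Combined value = 11 XOR 20 XOR 2 = 29.

29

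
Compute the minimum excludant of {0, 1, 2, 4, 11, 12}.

3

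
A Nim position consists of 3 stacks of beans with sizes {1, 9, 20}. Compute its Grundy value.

Nim-sum: 1 ^ 9 ^ 20 = 28.

28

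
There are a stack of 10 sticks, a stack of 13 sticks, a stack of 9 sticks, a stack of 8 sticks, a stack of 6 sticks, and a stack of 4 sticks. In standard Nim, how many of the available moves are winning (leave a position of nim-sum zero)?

Bitwise XOR of the heap sizes:
  1010  (10)
  1101  (13)
  1001  (9)
  1000  (8)
  0110  (6)
  0100  (4)
  ----
  0100  (4)
The overall nim-sum is X = 4. A stack of size p has a winning move iff p XOR X < p (reduce it to p XOR X).
  10: 10 XOR 4 = 14 ≥ 10 — no move.
  13: 13 XOR 4 = 9 < 13 — winning move (to 9).
  9: 9 XOR 4 = 13 ≥ 9 — no move.
  8: 8 XOR 4 = 12 ≥ 8 — no move.
  6: 6 XOR 4 = 2 < 6 — winning move (to 2).
  4: 4 XOR 4 = 0 < 4 — winning move (to 0).
That gives 3 winning moves.

3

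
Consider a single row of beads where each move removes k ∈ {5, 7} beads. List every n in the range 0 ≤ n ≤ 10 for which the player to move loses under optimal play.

Compute g(0), g(1), … for moves {5, 7}:
g(0) = mex{} = 0
g(1) = mex{} = 0
g(2) = mex{} = 0
g(3) = mex{} = 0
g(4) = mex{} = 0
g(5) = mex{0} = 1
g(6) = mex{0} = 1
g(7) = mex{0} = 1
g(8) = mex{0} = 1
g(9) = mex{0} = 1
g(10) = mex{0,1} = 2
The P-positions (g = 0) in 0..10 are 0, 1, 2, 3, 4.

0, 1, 2, 3, 4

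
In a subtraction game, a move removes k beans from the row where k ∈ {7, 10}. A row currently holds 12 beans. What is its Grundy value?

Compute g(0), g(1), … for moves {7, 10}:
g(0) = mex{} = 0
g(1) = mex{} = 0
g(2) = mex{} = 0
g(3) = mex{} = 0
g(4) = mex{} = 0
g(5) = mex{} = 0
g(6) = mex{} = 0
g(7) = mex{0} = 1
g(8) = mex{0} = 1
g(9) = mex{0} = 1
g(10) = mex{0} = 1
g(11) = mex{0} = 1
g(12) = mex{0} = 1
So g(12) = 1.

1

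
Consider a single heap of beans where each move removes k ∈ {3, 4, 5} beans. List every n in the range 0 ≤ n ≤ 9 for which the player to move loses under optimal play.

0, 1, 2, 8, 9

Compute g(0), g(1), … for moves {3, 4, 5}:
k:     0  1  2  3  4  5  6  7  8  9
g(k):  0  0  0  1  1  1  2  2  0  0
The P-positions (g = 0) in 0..9 are 0, 1, 2, 8, 9.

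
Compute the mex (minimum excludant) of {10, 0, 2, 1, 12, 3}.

4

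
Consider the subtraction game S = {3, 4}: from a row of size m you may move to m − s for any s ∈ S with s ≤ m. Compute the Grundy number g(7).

0

Grundy values for subtraction set {3, 4}:
k:     0  1  2  3  4  5  6  7
g(k):  0  0  0  1  1  1  2  0
So g(7) = 0.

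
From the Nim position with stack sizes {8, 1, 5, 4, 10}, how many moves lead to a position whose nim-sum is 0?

1

Compute the nim-sum pairwise:
8 ⊕ 1 = 9
9 ⊕ 5 = 12
12 ⊕ 4 = 8
8 ⊕ 10 = 2
The overall nim-sum is X = 2. A stack of size p has a winning move iff p XOR X < p (reduce it to p XOR X).
  8: 8 XOR 2 = 10 ≥ 8 — no move.
  1: 1 XOR 2 = 3 ≥ 1 — no move.
  5: 5 XOR 2 = 7 ≥ 5 — no move.
  4: 4 XOR 2 = 6 ≥ 4 — no move.
  10: 10 XOR 2 = 8 < 10 — winning move (to 8).
That gives 1 winning move.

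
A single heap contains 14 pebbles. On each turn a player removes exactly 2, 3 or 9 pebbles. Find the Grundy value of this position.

Build the Grundy sequence with g(k) = mex{g(k−s) : s ∈ {2, 3, 9}, s ≤ k}:
k:     0  1  2  3  4  5  6  7  8  9 10 11 12 13 14
g(k):  0  0  1  1  2  0  0  1  1  2  2  0  0  1  1
So g(14) = 1.

1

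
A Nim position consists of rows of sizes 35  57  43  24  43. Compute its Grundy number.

2

In binary:
  100011  (35)
  111001  (57)
  101011  (43)
  011000  (24)
  101011  (43)
  ------
  000010  (2)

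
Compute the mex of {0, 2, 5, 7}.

0 is in the set but 1 is not, so the mex is 1.

1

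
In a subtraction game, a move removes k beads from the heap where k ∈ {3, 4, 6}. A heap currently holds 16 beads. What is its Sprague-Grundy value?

2

Grundy values for subtraction set {3, 4, 6}:
k:     0  1  2  3  4  5  6  7  8  9 10 11 12 13 14 15 16
g(k):  0  0  0  1  1  1  2  2  2  0  0  0  1  1  1  2  2
So g(16) = 2.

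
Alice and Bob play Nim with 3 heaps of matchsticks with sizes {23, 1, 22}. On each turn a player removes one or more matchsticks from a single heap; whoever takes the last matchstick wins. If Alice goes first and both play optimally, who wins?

Nim-sum: 23 ^ 1 ^ 22 = 0.
The nim-sum is 0, so this is a P-position: the player to move is in a losing position under optimal play; Alice is about to move from it and so loses — Bob wins.

Bob wins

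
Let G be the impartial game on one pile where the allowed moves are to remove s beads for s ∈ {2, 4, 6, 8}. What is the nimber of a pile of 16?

3

Grundy values for subtraction set {2, 4, 6, 8}:
k:     0  1  2  3  4  5  6  7  8  9 10 11 12 13 14 15 16
g(k):  0  0  1  1  2  2  3  3  4  4  0  0  1  1  2  2  3
So g(16) = 3.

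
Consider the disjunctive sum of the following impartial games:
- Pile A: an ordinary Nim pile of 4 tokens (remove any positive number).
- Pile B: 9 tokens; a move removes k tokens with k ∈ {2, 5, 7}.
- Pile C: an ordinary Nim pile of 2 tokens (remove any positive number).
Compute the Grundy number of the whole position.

Pile A is a plain Nim pile of size 4, so its Grundy value is 4.
For pile B, compute g(0), g(1), … with moves {2, 5, 7}:
g(0) = mex{} = 0
g(1) = mex{} = 0
g(2) = mex{0} = 1
g(3) = mex{0} = 1
g(4) = mex{1} = 0
g(5) = mex{0,1} = 2
g(6) = mex{0} = 1
g(7) = mex{0,1,2} = 3
g(8) = mex{0,1} = 2
g(9) = mex{0,1,3} = 2
So g(9) = 2.
Pile C is a plain Nim pile of size 2, so its Grundy value is 2.
The value of a disjunctive sum is the nim-sum of the parts.
Combined value = 4 ⊕ 2 ⊕ 2 = 4.

4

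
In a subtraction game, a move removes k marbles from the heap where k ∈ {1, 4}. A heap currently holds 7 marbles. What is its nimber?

0

Build the Grundy sequence with g(k) = mex{g(k−s) : s ∈ {1, 4}, s ≤ k}:
g(0) = mex{} = 0
g(1) = mex{0} = 1
g(2) = mex{1} = 0
g(3) = mex{0} = 1
g(4) = mex{0,1} = 2
g(5) = mex{1,2} = 0
g(6) = mex{0} = 1
g(7) = mex{1} = 0
So g(7) = 0.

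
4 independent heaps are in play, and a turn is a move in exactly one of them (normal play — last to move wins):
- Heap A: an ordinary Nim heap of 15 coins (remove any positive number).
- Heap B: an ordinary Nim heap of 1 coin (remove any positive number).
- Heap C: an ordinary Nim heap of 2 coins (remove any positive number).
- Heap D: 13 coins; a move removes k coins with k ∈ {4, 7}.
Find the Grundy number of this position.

Heap A is a plain Nim heap of size 15, so its Grundy value is 15.
Heap B is a plain Nim heap of size 1, so its Grundy value is 1.
Heap C is a plain Nim heap of size 2, so its Grundy value is 2.
For heap D, compute g(0), g(1), … with moves {4, 7}:
k:     0  1  2  3  4  5  6  7  8  9 10 11 12 13
g(k):  0  0  0  0  1  1  1  1  2  2  2  0  0  0
So g(13) = 0.
The value of a disjunctive sum is the nim-sum of the parts.
Combined value = 15 XOR 1 XOR 2 XOR 0 = 12.

12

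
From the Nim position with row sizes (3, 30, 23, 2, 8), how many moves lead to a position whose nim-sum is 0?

0

In binary:
  00011  (3)
  11110  (30)
  10111  (23)
  00010  (2)
  01000  (8)
  -----
  00000  (0)
The nim-sum is already 0, so every move leaves a nonzero nim-sum — there are no winning moves.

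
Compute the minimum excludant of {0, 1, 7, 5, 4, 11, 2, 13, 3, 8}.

6

The values 0, 1, 2, 3, 4, 5 are all present; 6 is the first non-negative integer missing from the set.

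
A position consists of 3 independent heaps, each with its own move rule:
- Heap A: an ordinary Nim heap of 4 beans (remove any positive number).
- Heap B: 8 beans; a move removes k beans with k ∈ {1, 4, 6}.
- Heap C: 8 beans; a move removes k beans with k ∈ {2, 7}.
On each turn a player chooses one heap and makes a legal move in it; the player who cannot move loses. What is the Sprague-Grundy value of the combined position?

Heap A is a plain Nim heap of size 4, so its Grundy value is 4.
For heap B, compute g(0), g(1), … with moves {1, 4, 6}:
k:     0  1  2  3  4  5  6  7  8
g(k):  0  1  0  1  2  0  1  0  1
So g(8) = 1.
Grundy values for heap C (subtraction set {2, 7}):
g(0) = mex{} = 0
g(1) = mex{} = 0
g(2) = mex{0} = 1
g(3) = mex{0} = 1
g(4) = mex{1} = 0
g(5) = mex{1} = 0
g(6) = mex{0} = 1
g(7) = mex{0} = 1
g(8) = mex{0,1} = 2
So g(8) = 2.
The value of a disjunctive sum is the nim-sum of the parts.
Combined value = 4 XOR 1 XOR 2 = 7.

7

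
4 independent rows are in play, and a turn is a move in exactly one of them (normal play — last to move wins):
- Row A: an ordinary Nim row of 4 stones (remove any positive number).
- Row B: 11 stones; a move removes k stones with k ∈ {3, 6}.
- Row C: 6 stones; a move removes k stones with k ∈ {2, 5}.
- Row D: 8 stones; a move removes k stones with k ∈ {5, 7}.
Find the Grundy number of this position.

4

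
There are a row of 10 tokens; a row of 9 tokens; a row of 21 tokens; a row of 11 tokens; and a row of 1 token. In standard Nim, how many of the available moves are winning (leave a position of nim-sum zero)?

1

Nim-sum: 10 ⊕ 9 ⊕ 21 ⊕ 11 ⊕ 1 = 28.
The overall nim-sum is X = 28. A row of size p has a winning move iff p XOR X < p (reduce it to p XOR X).
  10: 10 XOR 28 = 22 ≥ 10 — no move.
  9: 9 XOR 28 = 21 ≥ 9 — no move.
  21: 21 XOR 28 = 9 < 21 — winning move (to 9).
  11: 11 XOR 28 = 23 ≥ 11 — no move.
  1: 1 XOR 28 = 29 ≥ 1 — no move.
That gives 1 winning move.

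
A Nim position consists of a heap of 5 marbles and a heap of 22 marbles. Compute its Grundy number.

19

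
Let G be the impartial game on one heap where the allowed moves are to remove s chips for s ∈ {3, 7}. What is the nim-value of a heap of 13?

1

Compute g(0), g(1), … for moves {3, 7}:
g(0) = mex{} = 0
g(1) = mex{} = 0
g(2) = mex{} = 0
g(3) = mex{0} = 1
g(4) = mex{0} = 1
g(5) = mex{0} = 1
g(6) = mex{1} = 0
g(7) = mex{0,1} = 2
g(8) = mex{0,1} = 2
g(9) = mex{0} = 1
g(10) = mex{1,2} = 0
g(11) = mex{1,2} = 0
g(12) = mex{1} = 0
g(13) = mex{0} = 1
So g(13) = 1.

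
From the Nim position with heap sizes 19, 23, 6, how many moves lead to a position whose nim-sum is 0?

3

Bitwise XOR of the heap sizes:
  10011  (19)
  10111  (23)
  00110  (6)
  -----
  00010  (2)
The overall nim-sum is X = 2. A heap of size p has a winning move iff p XOR X < p (reduce it to p XOR X).
  19: 19 XOR 2 = 17 < 19 — winning move (to 17).
  23: 23 XOR 2 = 21 < 23 — winning move (to 21).
  6: 6 XOR 2 = 4 < 6 — winning move (to 4).
That gives 3 winning moves.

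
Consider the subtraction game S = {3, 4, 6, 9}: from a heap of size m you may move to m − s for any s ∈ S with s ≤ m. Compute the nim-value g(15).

1

Grundy values for subtraction set {3, 4, 6, 9}:
k:     0  1  2  3  4  5  6  7  8  9 10 11 12 13 14 15
g(k):  0  0  0  1  1  1  2  2  2  3  3  3  0  0  0  1
So g(15) = 1.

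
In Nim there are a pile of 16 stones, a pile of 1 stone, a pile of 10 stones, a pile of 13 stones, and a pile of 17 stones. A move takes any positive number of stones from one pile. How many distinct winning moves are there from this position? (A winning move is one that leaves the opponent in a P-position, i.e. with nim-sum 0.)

1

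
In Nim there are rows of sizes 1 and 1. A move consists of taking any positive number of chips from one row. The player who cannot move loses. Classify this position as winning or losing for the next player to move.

Losing position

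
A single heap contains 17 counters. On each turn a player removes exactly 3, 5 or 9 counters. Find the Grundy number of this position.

Build the Grundy sequence with g(k) = mex{g(k−s) : s ∈ {3, 5, 9}, s ≤ k}:
k:     0  1  2  3  4  5  6  7  8  9 10 11 12 13 14 15 16 17
g(k):  0  0  0  1  1  1  2  2  0  3  3  1  0  2  0  1  0  1
So g(17) = 1.

1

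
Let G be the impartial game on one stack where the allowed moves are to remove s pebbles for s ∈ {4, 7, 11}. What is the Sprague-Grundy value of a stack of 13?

3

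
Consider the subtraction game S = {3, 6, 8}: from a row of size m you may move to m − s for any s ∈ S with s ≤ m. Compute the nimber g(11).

Build the Grundy sequence with g(k) = mex{g(k−s) : s ∈ {3, 6, 8}, s ≤ k}:
g(0) = mex{} = 0
g(1) = mex{} = 0
g(2) = mex{} = 0
g(3) = mex{0} = 1
g(4) = mex{0} = 1
g(5) = mex{0} = 1
g(6) = mex{0,1} = 2
g(7) = mex{0,1} = 2
g(8) = mex{0,1} = 2
g(9) = mex{0,1,2} = 3
g(10) = mex{0,1,2} = 3
g(11) = mex{1,2} = 0
So g(11) = 0.

0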